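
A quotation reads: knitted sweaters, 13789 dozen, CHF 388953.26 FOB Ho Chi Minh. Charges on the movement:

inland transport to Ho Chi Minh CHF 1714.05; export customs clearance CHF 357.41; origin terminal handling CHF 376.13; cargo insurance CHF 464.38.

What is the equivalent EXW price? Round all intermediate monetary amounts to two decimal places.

Not relevant to the conversion: insurance — on the buyer under both terms; not part of either seller's price.
From FOB to EXW, the seller no longer bears: inland to port, export clearance, origin terminal.
EXW price = 388953.26 − 1714.05 − 357.41 − 376.13 = 386505.67

EXW price: CHF 386505.67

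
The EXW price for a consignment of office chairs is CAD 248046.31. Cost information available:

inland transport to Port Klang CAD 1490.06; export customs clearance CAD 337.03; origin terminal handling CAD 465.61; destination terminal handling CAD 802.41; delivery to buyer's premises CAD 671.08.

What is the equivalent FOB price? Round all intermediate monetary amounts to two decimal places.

FOB price: CAD 250339.01

Not relevant to the conversion: delivery, destination terminal — on the buyer under both terms; not part of either seller's price.
From EXW to FOB, the seller additionally bears: inland to port, export clearance, origin terminal.
FOB price = 248046.31 + 1490.06 + 337.03 + 465.61 = 250339.01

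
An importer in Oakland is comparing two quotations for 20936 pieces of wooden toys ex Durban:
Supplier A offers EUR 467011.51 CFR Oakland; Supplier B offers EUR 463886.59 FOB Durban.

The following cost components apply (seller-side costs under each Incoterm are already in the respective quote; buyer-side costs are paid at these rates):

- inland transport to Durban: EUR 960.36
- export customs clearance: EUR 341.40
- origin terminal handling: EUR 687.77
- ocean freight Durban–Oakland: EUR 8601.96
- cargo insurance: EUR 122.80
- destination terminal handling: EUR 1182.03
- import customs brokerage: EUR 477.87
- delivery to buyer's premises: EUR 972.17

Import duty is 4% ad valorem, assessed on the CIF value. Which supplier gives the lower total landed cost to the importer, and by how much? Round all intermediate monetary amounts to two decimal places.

Supplier A (CFR):
CIF value = CFR price + insurance = 467011.51 + 122.80 = 467134.31
Import duty = 467134.31 × 4% = 18685.37
Buyer bears (A): 122.80 + 1182.03 + 477.87 + 972.17 = 2754.87
Landed cost (A) = invoice 467011.51 + 2754.87 + duty 18685.37 = 488451.75
Supplier B (FOB):
CIF value = FOB price + freight + insurance = 463886.59 + 8601.96 + 122.80 = 472611.35
Import duty = 472611.35 × 4% = 18904.45
Buyer bears (B): 8601.96 + 122.80 + 1182.03 + 477.87 + 972.17 = 11356.83
Landed cost (B) = invoice 463886.59 + 11356.83 + duty 18904.45 = 494147.87
Difference = |488451.75 − 494147.87| = 5696.12

Supplier A is cheaper by EUR 5696.12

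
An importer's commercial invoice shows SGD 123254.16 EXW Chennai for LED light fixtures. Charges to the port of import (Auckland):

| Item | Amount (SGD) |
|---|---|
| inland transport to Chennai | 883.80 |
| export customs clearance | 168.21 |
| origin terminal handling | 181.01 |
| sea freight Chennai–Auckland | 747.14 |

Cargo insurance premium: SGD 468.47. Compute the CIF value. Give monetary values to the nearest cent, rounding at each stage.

CIF value: SGD 125702.79

CIF = EXW price + pre-shipment costs + freight + insurance
CIF = 123254.16 + 883.80 + 168.21 + 181.01 + 747.14 + 468.47 = 125702.79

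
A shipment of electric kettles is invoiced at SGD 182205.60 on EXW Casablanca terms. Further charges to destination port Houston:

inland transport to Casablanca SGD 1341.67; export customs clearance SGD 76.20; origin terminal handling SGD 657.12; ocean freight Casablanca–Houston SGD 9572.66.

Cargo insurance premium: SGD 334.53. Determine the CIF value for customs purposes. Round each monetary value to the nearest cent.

CIF value: SGD 194187.78

CIF = EXW price + pre-shipment costs + freight + insurance
CIF = 182205.60 + 1341.67 + 76.20 + 657.12 + 9572.66 + 334.53 = 194187.78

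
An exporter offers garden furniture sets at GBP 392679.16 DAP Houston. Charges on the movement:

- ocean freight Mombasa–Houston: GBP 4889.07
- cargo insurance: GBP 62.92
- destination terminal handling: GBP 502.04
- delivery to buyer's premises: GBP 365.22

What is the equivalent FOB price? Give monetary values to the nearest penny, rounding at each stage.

FOB price: GBP 386859.91

From DAP to FOB, the seller no longer bears: freight, insurance, destination terminal, delivery.
FOB price = 392679.16 − 4889.07 − 62.92 − 502.04 − 365.22 = 386859.91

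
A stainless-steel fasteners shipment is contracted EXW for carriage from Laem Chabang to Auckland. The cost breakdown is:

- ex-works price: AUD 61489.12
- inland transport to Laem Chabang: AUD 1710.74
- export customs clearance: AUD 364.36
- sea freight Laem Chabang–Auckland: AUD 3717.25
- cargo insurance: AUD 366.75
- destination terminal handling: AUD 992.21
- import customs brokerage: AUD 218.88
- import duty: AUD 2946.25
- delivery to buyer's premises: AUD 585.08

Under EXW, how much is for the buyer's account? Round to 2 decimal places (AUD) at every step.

Buyer's account: AUD 10901.52

EXW: the seller makes goods available at their premises; the buyer bears all onward costs.
Seller's account: goods 61489.12 = 61489.12
Buyer's account: inland to port 1710.74 + export clearance 364.36 + freight 3717.25 + insurance 366.75 + destination terminal 992.21 + brokerage 218.88 + duty 2946.25 + delivery 585.08 = 10901.52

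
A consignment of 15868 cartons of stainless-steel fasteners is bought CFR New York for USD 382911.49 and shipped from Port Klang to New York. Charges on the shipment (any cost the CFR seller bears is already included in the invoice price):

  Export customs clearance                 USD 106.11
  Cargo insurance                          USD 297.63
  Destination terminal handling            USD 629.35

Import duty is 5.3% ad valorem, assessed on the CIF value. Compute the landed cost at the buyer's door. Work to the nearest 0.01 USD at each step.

Total landed cost: USD 404148.55

CFR: the seller pays costs through ocean freight to the destination port, but not insurance.
Already in the invoice (seller's account under CFR): export clearance — exclude.
CIF value = CFR price + insurance = 382911.49 + 297.63 = 383209.12
Import duty = 383209.12 × 5.3% = 20310.08
Buyer bears: insurance 297.63 + destination terminal 629.35 + duty 20310.08 = 21237.06
Landed cost = invoice 382911.49 + 21237.06 = 404148.55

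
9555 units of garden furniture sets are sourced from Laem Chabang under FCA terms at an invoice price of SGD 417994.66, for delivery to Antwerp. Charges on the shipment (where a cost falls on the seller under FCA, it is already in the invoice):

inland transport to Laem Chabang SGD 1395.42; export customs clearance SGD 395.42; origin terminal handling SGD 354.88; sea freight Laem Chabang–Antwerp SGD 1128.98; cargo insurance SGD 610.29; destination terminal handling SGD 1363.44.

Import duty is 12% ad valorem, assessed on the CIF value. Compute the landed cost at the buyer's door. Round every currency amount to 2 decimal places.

FCA: the seller delivers export-cleared goods to the carrier; the buyer bears costs from that point.
Already in the invoice (seller's account under FCA): inland to port, export clearance — exclude.
CIF value = FCA price + origin terminal + freight + insurance = 417994.66 + 354.88 + 1128.98 + 610.29 = 420088.81
Import duty = 420088.81 × 12% = 50410.66
Buyer bears: origin terminal 354.88 + freight 1128.98 + insurance 610.29 + destination terminal 1363.44 + duty 50410.66 = 53868.25
Landed cost = invoice 417994.66 + 53868.25 = 471862.91

Total landed cost: SGD 471862.91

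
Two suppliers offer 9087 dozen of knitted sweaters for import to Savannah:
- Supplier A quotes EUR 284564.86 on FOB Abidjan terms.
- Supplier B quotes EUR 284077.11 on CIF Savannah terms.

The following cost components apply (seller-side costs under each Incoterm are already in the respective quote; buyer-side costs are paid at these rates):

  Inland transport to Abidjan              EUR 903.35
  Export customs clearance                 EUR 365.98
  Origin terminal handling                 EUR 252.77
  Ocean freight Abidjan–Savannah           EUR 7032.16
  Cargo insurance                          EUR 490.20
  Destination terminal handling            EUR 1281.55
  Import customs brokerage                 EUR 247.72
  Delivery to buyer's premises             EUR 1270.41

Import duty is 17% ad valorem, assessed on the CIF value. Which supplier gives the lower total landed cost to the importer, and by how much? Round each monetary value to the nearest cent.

Supplier B is cheaper by EUR 9371.83

Supplier A (FOB):
CIF value = FOB price + freight + insurance = 284564.86 + 7032.16 + 490.20 = 292087.22
Import duty = 292087.22 × 17% = 49654.83
Buyer bears (A): 7032.16 + 490.20 + 1281.55 + 247.72 + 1270.41 = 10322.04
Landed cost (A) = invoice 284564.86 + 10322.04 + duty 49654.83 = 344541.73
Supplier B (CIF):
The CIF price already equals the CIF value: 284077.11
Import duty = 284077.11 × 17% = 48293.11
Buyer bears (B): 1281.55 + 247.72 + 1270.41 = 2799.68
Landed cost (B) = invoice 284077.11 + 2799.68 + duty 48293.11 = 335169.90
Difference = |344541.73 − 335169.90| = 9371.83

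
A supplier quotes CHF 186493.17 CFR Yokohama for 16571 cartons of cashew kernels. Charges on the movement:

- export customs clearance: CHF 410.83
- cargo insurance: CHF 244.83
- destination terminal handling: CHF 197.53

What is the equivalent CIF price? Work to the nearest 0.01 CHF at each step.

CIF price: CHF 186738.00

Not relevant to the conversion: export clearance — on the seller under both CFR and CIF; already in the CFR price and stays in the CIF price. destination terminal — on the buyer under both terms; not part of either seller's price.
From CFR to CIF, the seller additionally bears: insurance.
CIF price = 186493.17 + 244.83 = 186738.00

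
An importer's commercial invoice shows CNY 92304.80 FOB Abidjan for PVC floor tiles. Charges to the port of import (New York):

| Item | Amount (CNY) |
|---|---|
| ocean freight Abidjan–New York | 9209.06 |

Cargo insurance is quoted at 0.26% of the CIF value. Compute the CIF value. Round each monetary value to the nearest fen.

CIF value: CNY 101778.48

Let C be the CIF value. C = FOB price + freight + 0.26% × C
C − 0.26% × C = 92304.80 + 9209.06
0.9974 × C = 101513.86
C = 101513.86 / 0.9974 = 101778.48
Insurance premium = 0.26% × 101778.48 = 264.62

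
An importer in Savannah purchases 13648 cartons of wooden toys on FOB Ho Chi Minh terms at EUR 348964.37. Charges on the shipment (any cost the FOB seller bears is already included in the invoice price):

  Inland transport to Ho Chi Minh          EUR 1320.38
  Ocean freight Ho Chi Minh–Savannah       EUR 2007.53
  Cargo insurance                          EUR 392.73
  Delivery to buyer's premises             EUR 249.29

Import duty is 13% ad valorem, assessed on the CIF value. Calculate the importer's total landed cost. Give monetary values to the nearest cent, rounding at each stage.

Total landed cost: EUR 397291.32

FOB: the seller bears costs until goods are on board at the origin port; the buyer bears freight, insurance and all costs thereafter.
Already in the invoice (seller's account under FOB): inland to port — exclude.
CIF value = FOB price + freight + insurance = 348964.37 + 2007.53 + 392.73 = 351364.63
Import duty = 351364.63 × 13% = 45677.40
Buyer bears: freight 2007.53 + insurance 392.73 + delivery 249.29 + duty 45677.40 = 48326.95
Landed cost = invoice 348964.37 + 48326.95 = 397291.32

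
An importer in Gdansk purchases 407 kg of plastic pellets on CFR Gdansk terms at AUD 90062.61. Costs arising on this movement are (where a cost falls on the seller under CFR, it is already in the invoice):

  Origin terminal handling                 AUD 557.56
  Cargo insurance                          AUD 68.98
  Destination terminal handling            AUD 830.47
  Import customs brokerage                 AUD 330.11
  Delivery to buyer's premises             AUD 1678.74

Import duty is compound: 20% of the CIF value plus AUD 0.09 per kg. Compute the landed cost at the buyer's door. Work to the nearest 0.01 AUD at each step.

CFR: the seller pays costs through ocean freight to the destination port, but not insurance.
Already in the invoice (seller's account under CFR): origin terminal — exclude.
CIF value = CFR price + insurance = 90062.61 + 68.98 = 90131.59
Ad valorem component: 90131.59 × 20% = 18026.32
Specific component: 407 × 0.09 = 36.63
Import duty = 18026.32 + 36.63 = 18062.95
Buyer bears: insurance 68.98 + destination terminal 830.47 + brokerage 330.11 + delivery 1678.74 + duty 18062.95 = 20971.25
Landed cost = invoice 90062.61 + 20971.25 = 111033.86

Total landed cost: AUD 111033.86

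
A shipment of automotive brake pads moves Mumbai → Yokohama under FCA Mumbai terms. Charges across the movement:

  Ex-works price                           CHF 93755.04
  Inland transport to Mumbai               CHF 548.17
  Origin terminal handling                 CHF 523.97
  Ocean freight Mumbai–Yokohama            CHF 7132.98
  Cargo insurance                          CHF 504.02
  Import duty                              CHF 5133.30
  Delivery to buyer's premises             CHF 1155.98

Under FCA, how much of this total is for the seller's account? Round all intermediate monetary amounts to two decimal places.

Seller's account: CHF 94303.21

FCA: the seller delivers export-cleared goods to the carrier; the buyer bears costs from that point.
Seller's account: goods 93755.04 + inland to port 548.17 = 94303.21
Buyer's account: origin terminal 523.97 + freight 7132.98 + insurance 504.02 + duty 5133.30 + delivery 1155.98 = 14450.25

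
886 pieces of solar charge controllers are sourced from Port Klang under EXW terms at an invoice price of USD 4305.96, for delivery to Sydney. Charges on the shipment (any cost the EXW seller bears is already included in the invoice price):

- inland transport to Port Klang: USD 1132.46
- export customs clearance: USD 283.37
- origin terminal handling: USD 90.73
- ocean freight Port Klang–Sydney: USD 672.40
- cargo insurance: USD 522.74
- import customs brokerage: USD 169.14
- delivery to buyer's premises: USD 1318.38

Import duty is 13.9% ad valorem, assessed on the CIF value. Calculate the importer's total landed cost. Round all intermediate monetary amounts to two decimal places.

Total landed cost: USD 9469.24

EXW: the seller makes goods available at their premises; the buyer bears all onward costs.
CIF value = EXW price + inland to port + export clearance + origin terminal + freight + insurance = 4305.96 + 1132.46 + 283.37 + 90.73 + 672.40 + 522.74 = 7007.66
Import duty = 7007.66 × 13.9% = 974.06
Buyer bears: inland to port 1132.46 + export clearance 283.37 + origin terminal 90.73 + freight 672.40 + insurance 522.74 + brokerage 169.14 + delivery 1318.38 + duty 974.06 = 5163.28
Landed cost = invoice 4305.96 + 5163.28 = 9469.24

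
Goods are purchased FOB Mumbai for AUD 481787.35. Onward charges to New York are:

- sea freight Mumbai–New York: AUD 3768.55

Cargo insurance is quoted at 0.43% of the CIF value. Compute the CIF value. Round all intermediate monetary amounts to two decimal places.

Let C be the CIF value. C = FOB price + freight + 0.43% × C
C − 0.43% × C = 481787.35 + 3768.55
0.9957 × C = 485555.90
C = 485555.90 / 0.9957 = 487652.81
Insurance premium = 0.43% × 487652.81 = 2096.91

CIF value: AUD 487652.81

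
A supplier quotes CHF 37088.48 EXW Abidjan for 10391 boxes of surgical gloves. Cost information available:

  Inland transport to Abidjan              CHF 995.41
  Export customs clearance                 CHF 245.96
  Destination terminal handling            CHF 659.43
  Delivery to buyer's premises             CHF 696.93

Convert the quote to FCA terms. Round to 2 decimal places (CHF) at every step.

Not relevant to the conversion: delivery, destination terminal — on the buyer under both terms; not part of either seller's price.
From EXW to FCA, the seller additionally bears: inland to port, export clearance.
FCA price = 37088.48 + 995.41 + 245.96 = 38329.85

FCA price: CHF 38329.85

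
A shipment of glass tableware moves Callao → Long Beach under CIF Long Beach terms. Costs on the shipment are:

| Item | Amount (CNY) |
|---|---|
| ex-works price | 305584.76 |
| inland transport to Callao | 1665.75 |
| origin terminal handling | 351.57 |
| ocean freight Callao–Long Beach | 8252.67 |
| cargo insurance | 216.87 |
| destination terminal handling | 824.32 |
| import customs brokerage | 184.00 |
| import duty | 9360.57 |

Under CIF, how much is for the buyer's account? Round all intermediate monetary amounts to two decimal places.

Buyer's account: CNY 10368.89

CIF: the seller pays costs through ocean freight and marine insurance to the destination port.
Seller's account: goods 305584.76 + inland to port 1665.75 + origin terminal 351.57 + freight 8252.67 + insurance 216.87 = 316071.62
Buyer's account: destination terminal 824.32 + brokerage 184.00 + duty 9360.57 = 10368.89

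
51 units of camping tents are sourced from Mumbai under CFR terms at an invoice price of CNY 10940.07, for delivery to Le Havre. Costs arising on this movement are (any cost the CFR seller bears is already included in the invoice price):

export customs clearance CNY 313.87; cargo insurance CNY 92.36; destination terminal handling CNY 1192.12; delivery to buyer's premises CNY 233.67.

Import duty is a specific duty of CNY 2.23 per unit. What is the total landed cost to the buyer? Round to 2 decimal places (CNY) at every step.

Total landed cost: CNY 12571.95

CFR: the seller pays costs through ocean freight to the destination port, but not insurance.
Already in the invoice (seller's account under CFR): export clearance — exclude.
CIF value = CFR price + insurance = 10940.07 + 92.36 = 11032.43
Import duty = 51 × 2.23 = 113.73
Buyer bears: insurance 92.36 + destination terminal 1192.12 + delivery 233.67 + duty 113.73 = 1631.88
Landed cost = invoice 10940.07 + 1631.88 = 12571.95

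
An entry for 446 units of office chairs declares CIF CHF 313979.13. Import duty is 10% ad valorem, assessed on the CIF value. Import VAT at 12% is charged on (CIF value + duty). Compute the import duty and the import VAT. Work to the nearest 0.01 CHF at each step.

Import duty: CHF 31397.91; import VAT: CHF 41445.24

Import duty = 313979.13 × 10% = 31397.91
VAT base = CIF + duty = 313979.13 + 31397.91 = 345377.04
Import VAT = 345377.04 × 12% = 41445.24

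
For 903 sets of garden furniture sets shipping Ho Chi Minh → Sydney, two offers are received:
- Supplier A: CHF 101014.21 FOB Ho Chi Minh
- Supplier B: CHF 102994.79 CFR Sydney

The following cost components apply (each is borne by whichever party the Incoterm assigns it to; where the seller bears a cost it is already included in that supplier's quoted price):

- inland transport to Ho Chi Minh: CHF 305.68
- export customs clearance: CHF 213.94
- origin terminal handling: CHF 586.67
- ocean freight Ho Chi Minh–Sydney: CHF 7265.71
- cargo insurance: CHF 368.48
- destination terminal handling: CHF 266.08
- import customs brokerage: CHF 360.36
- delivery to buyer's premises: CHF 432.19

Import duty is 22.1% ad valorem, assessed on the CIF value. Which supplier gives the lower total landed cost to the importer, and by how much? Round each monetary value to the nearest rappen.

Supplier A (FOB):
CIF value = FOB price + freight + insurance = 101014.21 + 7265.71 + 368.48 = 108648.40
Import duty = 108648.40 × 22.1% = 24011.30
Buyer bears (A): 7265.71 + 368.48 + 266.08 + 360.36 + 432.19 = 8692.82
Landed cost (A) = invoice 101014.21 + 8692.82 + duty 24011.30 = 133718.33
Supplier B (CFR):
CIF value = CFR price + insurance = 102994.79 + 368.48 = 103363.27
Import duty = 103363.27 × 22.1% = 22843.28
Buyer bears (B): 368.48 + 266.08 + 360.36 + 432.19 = 1427.11
Landed cost (B) = invoice 102994.79 + 1427.11 + duty 22843.28 = 127265.18
Difference = |133718.33 − 127265.18| = 6453.15

Supplier B is cheaper by CHF 6453.15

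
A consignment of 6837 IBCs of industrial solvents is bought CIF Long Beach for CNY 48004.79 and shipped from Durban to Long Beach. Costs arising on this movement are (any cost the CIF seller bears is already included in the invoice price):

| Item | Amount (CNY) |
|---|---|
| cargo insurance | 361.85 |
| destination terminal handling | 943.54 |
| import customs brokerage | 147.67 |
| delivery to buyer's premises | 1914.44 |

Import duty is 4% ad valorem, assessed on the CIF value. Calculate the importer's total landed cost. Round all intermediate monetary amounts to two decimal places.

CIF: the seller pays costs through ocean freight and marine insurance to the destination port.
Already in the invoice (seller's account under CIF): insurance — exclude.
The CIF price already equals the CIF value: 48004.79
Import duty = 48004.79 × 4% = 1920.19
Buyer bears: destination terminal 943.54 + brokerage 147.67 + delivery 1914.44 + duty 1920.19 = 4925.84
Landed cost = invoice 48004.79 + 4925.84 = 52930.63

Total landed cost: CNY 52930.63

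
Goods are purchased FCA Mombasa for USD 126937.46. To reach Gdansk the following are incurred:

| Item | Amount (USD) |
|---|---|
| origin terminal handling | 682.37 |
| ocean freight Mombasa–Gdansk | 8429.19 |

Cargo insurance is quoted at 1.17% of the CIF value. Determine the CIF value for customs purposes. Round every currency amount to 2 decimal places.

Let C be the CIF value. C = FCA price + pre-shipment costs + freight + 1.17% × C
C − 1.17% × C = 126937.46 + 682.37 + 8429.19
0.9883 × C = 136049.02
C = 136049.02 / 0.9883 = 137659.64
Insurance premium = 1.17% × 137659.64 = 1610.62

CIF value: USD 137659.64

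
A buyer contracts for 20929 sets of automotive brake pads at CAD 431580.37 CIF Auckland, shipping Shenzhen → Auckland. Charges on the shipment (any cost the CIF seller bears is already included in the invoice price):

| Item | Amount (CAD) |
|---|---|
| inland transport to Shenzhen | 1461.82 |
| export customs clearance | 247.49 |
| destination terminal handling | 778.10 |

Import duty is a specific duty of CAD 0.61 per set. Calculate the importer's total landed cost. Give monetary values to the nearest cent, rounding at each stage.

Total landed cost: CAD 445125.16

CIF: the seller pays costs through ocean freight and marine insurance to the destination port.
Already in the invoice (seller's account under CIF): inland to port, export clearance — exclude.
The CIF price already equals the CIF value: 431580.37
Import duty = 20929 × 0.61 = 12766.69
Buyer bears: destination terminal 778.10 + duty 12766.69 = 13544.79
Landed cost = invoice 431580.37 + 13544.79 = 445125.16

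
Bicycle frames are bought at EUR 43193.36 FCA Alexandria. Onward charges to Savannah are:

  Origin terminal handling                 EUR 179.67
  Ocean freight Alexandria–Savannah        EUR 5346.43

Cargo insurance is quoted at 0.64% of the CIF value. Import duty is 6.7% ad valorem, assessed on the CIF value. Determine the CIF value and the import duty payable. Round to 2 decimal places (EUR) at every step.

CIF value: EUR 49033.27; import duty: EUR 3285.23

Let C be the CIF value. C = FCA price + pre-shipment costs + freight + 0.64% × C
C − 0.64% × C = 43193.36 + 179.67 + 5346.43
0.9936 × C = 48719.46
C = 48719.46 / 0.9936 = 49033.27
Insurance premium = 0.64% × 49033.27 = 313.81
Import duty = 49033.27 × 6.7% = 3285.23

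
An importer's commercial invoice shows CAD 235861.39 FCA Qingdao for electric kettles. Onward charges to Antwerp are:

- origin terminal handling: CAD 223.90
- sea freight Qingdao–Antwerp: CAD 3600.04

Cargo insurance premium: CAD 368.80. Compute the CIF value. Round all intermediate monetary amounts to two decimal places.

CIF = FCA price + pre-shipment costs + freight + insurance
CIF = 235861.39 + 223.90 + 3600.04 + 368.80 = 240054.13

CIF value: CAD 240054.13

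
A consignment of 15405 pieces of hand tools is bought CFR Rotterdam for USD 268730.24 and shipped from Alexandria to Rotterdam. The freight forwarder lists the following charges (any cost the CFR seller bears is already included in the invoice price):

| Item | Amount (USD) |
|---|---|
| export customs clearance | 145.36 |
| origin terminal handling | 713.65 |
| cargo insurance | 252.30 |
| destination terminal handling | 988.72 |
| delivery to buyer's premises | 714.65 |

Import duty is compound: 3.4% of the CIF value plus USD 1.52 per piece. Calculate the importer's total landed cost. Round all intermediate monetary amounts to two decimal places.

Total landed cost: USD 303246.92

CFR: the seller pays costs through ocean freight to the destination port, but not insurance.
Already in the invoice (seller's account under CFR): export clearance, origin terminal — exclude.
CIF value = CFR price + insurance = 268730.24 + 252.30 = 268982.54
Ad valorem component: 268982.54 × 3.4% = 9145.41
Specific component: 15405 × 1.52 = 23415.60
Import duty = 9145.41 + 23415.60 = 32561.01
Buyer bears: insurance 252.30 + destination terminal 988.72 + delivery 714.65 + duty 32561.01 = 34516.68
Landed cost = invoice 268730.24 + 34516.68 = 303246.92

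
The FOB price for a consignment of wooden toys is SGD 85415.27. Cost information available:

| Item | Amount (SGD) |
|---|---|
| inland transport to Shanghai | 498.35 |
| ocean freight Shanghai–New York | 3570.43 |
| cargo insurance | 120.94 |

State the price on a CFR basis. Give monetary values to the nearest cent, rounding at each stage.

Not relevant to the conversion: inland to port — on the seller under both FOB and CFR; already in the FOB price and stays in the CFR price. insurance — on the buyer under both terms; not part of either seller's price.
From FOB to CFR, the seller additionally bears: freight.
CFR price = 85415.27 + 3570.43 = 88985.70

CFR price: SGD 88985.70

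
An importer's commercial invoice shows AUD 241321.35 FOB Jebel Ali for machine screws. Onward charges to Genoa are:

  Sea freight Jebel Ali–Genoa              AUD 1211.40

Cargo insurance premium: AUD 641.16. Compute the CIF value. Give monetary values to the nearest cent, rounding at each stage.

CIF value: AUD 243173.91

CIF = FOB price + freight + insurance
CIF = 241321.35 + 1211.40 + 641.16 = 243173.91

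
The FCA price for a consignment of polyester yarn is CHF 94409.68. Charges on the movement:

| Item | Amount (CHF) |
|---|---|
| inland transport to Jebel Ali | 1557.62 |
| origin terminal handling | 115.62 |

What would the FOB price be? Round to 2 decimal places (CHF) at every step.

Not relevant to the conversion: inland to port — on the seller under both FCA and FOB; already in the FCA price and stays in the FOB price.
From FCA to FOB, the seller additionally bears: origin terminal.
FOB price = 94409.68 + 115.62 = 94525.30

FOB price: CHF 94525.30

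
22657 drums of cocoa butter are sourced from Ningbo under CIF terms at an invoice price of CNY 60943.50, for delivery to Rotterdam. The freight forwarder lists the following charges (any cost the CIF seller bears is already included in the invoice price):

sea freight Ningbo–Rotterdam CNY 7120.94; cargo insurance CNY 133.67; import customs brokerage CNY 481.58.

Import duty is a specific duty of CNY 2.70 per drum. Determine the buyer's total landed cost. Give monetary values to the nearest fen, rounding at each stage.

CIF: the seller pays costs through ocean freight and marine insurance to the destination port.
Already in the invoice (seller's account under CIF): freight, insurance — exclude.
The CIF price already equals the CIF value: 60943.50
Import duty = 22657 × 2.70 = 61173.90
Buyer bears: brokerage 481.58 + duty 61173.90 = 61655.48
Landed cost = invoice 60943.50 + 61655.48 = 122598.98

Total landed cost: CNY 122598.98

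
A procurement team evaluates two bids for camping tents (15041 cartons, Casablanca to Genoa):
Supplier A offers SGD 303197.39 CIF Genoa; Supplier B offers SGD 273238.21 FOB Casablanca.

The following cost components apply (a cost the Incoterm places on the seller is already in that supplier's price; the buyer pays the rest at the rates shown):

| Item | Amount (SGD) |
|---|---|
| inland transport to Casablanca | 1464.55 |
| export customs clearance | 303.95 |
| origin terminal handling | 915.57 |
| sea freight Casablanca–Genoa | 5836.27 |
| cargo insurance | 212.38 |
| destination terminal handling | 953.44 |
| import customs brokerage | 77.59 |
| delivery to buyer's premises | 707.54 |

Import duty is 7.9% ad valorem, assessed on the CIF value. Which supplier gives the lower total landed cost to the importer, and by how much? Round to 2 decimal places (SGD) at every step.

Supplier A (CIF):
The CIF price already equals the CIF value: 303197.39
Import duty = 303197.39 × 7.9% = 23952.59
Buyer bears (A): 953.44 + 77.59 + 707.54 = 1738.57
Landed cost (A) = invoice 303197.39 + 1738.57 + duty 23952.59 = 328888.55
Supplier B (FOB):
CIF value = FOB price + freight + insurance = 273238.21 + 5836.27 + 212.38 = 279286.86
Import duty = 279286.86 × 7.9% = 22063.66
Buyer bears (B): 5836.27 + 212.38 + 953.44 + 77.59 + 707.54 = 7787.22
Landed cost (B) = invoice 273238.21 + 7787.22 + duty 22063.66 = 303089.09
Difference = |328888.55 − 303089.09| = 25799.46

Supplier B is cheaper by SGD 25799.46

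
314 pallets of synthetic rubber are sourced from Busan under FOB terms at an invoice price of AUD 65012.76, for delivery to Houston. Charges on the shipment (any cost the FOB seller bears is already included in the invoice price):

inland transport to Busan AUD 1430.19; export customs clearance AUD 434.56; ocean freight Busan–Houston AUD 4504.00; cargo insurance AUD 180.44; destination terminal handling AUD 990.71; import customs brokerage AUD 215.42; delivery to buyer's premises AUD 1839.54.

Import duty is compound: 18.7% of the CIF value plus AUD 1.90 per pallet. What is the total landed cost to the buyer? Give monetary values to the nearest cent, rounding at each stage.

Total landed cost: AUD 86372.85

FOB: the seller bears costs until goods are on board at the origin port; the buyer bears freight, insurance and all costs thereafter.
Already in the invoice (seller's account under FOB): inland to port, export clearance — exclude.
CIF value = FOB price + freight + insurance = 65012.76 + 4504.00 + 180.44 = 69697.20
Ad valorem component: 69697.20 × 18.7% = 13033.38
Specific component: 314 × 1.90 = 596.60
Import duty = 13033.38 + 596.60 = 13629.98
Buyer bears: freight 4504.00 + insurance 180.44 + destination terminal 990.71 + brokerage 215.42 + delivery 1839.54 + duty 13629.98 = 21360.09
Landed cost = invoice 65012.76 + 21360.09 = 86372.85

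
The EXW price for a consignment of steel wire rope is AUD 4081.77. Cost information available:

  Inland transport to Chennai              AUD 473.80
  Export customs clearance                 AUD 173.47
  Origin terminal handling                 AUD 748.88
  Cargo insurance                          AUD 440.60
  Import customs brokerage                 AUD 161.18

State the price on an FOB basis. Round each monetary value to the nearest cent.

Not relevant to the conversion: insurance, brokerage — on the buyer under both terms; not part of either seller's price.
From EXW to FOB, the seller additionally bears: inland to port, export clearance, origin terminal.
FOB price = 4081.77 + 473.80 + 173.47 + 748.88 = 5477.92

FOB price: AUD 5477.92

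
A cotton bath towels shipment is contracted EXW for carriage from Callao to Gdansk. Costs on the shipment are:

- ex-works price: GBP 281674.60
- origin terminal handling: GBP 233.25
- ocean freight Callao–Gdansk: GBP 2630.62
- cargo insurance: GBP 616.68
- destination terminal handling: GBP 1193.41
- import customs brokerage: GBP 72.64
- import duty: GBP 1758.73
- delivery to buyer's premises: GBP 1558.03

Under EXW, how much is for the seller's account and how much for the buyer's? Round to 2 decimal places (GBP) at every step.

EXW: the seller makes goods available at their premises; the buyer bears all onward costs.
Seller's account: goods 281674.60 = 281674.60
Buyer's account: origin terminal 233.25 + freight 2630.62 + insurance 616.68 + destination terminal 1193.41 + brokerage 72.64 + duty 1758.73 + delivery 1558.03 = 8063.36

Seller: GBP 281674.60; buyer: GBP 8063.36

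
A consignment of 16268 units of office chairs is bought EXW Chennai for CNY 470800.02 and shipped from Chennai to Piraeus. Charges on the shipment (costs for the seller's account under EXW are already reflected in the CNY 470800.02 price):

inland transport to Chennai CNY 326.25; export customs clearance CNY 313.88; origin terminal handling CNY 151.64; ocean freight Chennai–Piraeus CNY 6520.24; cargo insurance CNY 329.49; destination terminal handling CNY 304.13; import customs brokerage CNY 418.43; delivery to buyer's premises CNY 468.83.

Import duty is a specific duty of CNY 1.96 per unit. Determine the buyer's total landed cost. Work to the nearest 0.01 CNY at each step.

Total landed cost: CNY 511518.19

EXW: the seller makes goods available at their premises; the buyer bears all onward costs.
CIF value = EXW price + inland to port + export clearance + origin terminal + freight + insurance = 470800.02 + 326.25 + 313.88 + 151.64 + 6520.24 + 329.49 = 478441.52
Import duty = 16268 × 1.96 = 31885.28
Buyer bears: inland to port 326.25 + export clearance 313.88 + origin terminal 151.64 + freight 6520.24 + insurance 329.49 + destination terminal 304.13 + brokerage 418.43 + delivery 468.83 + duty 31885.28 = 40718.17
Landed cost = invoice 470800.02 + 40718.17 = 511518.19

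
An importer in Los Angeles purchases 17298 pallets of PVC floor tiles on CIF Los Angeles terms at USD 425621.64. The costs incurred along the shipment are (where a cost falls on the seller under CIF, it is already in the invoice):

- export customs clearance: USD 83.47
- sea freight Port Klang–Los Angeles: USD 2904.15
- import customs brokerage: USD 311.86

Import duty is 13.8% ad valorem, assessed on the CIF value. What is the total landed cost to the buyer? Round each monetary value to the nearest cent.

Total landed cost: USD 484669.29

CIF: the seller pays costs through ocean freight and marine insurance to the destination port.
Already in the invoice (seller's account under CIF): export clearance, freight — exclude.
The CIF price already equals the CIF value: 425621.64
Import duty = 425621.64 × 13.8% = 58735.79
Buyer bears: brokerage 311.86 + duty 58735.79 = 59047.65
Landed cost = invoice 425621.64 + 59047.65 = 484669.29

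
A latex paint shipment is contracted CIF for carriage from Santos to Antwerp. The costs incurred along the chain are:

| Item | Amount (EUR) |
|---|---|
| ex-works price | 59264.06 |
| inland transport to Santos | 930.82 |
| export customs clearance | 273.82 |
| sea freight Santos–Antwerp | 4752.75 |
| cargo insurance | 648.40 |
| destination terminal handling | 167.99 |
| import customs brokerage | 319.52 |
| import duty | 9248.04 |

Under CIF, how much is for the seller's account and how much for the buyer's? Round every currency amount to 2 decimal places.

Seller: EUR 65869.85; buyer: EUR 9735.55

CIF: the seller pays costs through ocean freight and marine insurance to the destination port.
Seller's account: goods 59264.06 + inland to port 930.82 + export clearance 273.82 + freight 4752.75 + insurance 648.40 = 65869.85
Buyer's account: destination terminal 167.99 + brokerage 319.52 + duty 9248.04 = 9735.55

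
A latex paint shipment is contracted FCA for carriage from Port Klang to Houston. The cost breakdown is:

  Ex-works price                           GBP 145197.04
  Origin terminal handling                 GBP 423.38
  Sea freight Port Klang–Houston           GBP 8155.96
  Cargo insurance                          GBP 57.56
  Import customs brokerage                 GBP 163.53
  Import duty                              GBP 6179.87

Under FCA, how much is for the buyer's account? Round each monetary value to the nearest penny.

Buyer's account: GBP 14980.30

FCA: the seller delivers export-cleared goods to the carrier; the buyer bears costs from that point.
Seller's account: goods 145197.04 = 145197.04
Buyer's account: origin terminal 423.38 + freight 8155.96 + insurance 57.56 + brokerage 163.53 + duty 6179.87 = 14980.30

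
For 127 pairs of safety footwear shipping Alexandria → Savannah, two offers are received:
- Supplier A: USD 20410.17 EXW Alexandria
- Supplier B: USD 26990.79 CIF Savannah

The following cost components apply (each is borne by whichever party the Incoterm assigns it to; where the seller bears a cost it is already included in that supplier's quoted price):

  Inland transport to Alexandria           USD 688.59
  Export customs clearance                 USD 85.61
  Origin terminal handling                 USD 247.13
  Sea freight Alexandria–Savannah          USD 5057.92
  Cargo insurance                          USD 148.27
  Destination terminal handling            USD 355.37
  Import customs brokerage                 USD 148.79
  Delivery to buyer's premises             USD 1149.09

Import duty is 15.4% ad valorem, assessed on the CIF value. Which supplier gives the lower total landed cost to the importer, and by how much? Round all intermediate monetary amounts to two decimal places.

Supplier A is cheaper by USD 407.48

Supplier A (EXW):
CIF value = EXW price + inland to port + export clearance + origin terminal + freight + insurance = 20410.17 + 688.59 + 85.61 + 247.13 + 5057.92 + 148.27 = 26637.69
Import duty = 26637.69 × 15.4% = 4102.20
Buyer bears (A): 688.59 + 85.61 + 247.13 + 5057.92 + 148.27 + 355.37 + 148.79 + 1149.09 = 7880.77
Landed cost (A) = invoice 20410.17 + 7880.77 + duty 4102.20 = 32393.14
Supplier B (CIF):
The CIF price already equals the CIF value: 26990.79
Import duty = 26990.79 × 15.4% = 4156.58
Buyer bears (B): 355.37 + 148.79 + 1149.09 = 1653.25
Landed cost (B) = invoice 26990.79 + 1653.25 + duty 4156.58 = 32800.62
Difference = |32393.14 − 32800.62| = 407.48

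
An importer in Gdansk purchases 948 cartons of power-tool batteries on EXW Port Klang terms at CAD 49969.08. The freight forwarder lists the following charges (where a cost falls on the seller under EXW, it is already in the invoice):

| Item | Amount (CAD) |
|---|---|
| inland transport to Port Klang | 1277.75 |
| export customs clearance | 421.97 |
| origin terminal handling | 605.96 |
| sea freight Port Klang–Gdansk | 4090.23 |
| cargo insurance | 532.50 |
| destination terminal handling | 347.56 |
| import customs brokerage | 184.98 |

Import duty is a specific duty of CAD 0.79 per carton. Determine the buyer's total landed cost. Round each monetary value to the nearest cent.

Total landed cost: CAD 58178.95

EXW: the seller makes goods available at their premises; the buyer bears all onward costs.
CIF value = EXW price + inland to port + export clearance + origin terminal + freight + insurance = 49969.08 + 1277.75 + 421.97 + 605.96 + 4090.23 + 532.50 = 56897.49
Import duty = 948 × 0.79 = 748.92
Buyer bears: inland to port 1277.75 + export clearance 421.97 + origin terminal 605.96 + freight 4090.23 + insurance 532.50 + destination terminal 347.56 + brokerage 184.98 + duty 748.92 = 8209.87
Landed cost = invoice 49969.08 + 8209.87 = 58178.95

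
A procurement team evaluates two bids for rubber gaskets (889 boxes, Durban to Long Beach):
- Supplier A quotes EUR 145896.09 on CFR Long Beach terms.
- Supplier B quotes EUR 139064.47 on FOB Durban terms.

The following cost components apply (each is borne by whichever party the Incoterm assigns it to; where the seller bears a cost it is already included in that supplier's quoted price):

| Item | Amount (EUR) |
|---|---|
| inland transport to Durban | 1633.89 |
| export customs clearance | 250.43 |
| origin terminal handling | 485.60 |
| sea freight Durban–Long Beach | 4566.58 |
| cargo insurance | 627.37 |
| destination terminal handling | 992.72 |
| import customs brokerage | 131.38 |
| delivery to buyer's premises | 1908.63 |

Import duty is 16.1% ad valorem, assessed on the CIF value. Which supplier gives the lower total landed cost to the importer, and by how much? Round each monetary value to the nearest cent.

Supplier A (CFR):
CIF value = CFR price + insurance = 145896.09 + 627.37 = 146523.46
Import duty = 146523.46 × 16.1% = 23590.28
Buyer bears (A): 627.37 + 992.72 + 131.38 + 1908.63 = 3660.10
Landed cost (A) = invoice 145896.09 + 3660.10 + duty 23590.28 = 173146.47
Supplier B (FOB):
CIF value = FOB price + freight + insurance = 139064.47 + 4566.58 + 627.37 = 144258.42
Import duty = 144258.42 × 16.1% = 23225.61
Buyer bears (B): 4566.58 + 627.37 + 992.72 + 131.38 + 1908.63 = 8226.68
Landed cost (B) = invoice 139064.47 + 8226.68 + duty 23225.61 = 170516.76
Difference = |173146.47 − 170516.76| = 2629.71

Supplier B is cheaper by EUR 2629.71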